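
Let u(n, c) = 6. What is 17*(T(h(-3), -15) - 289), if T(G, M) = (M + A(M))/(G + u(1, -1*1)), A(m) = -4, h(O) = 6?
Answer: -59279/12 ≈ -4939.9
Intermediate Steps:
T(G, M) = (-4 + M)/(6 + G) (T(G, M) = (M - 4)/(G + 6) = (-4 + M)/(6 + G))
17*(T(h(-3), -15) - 289) = 17*((-4 - 15)/(6 + 6) - 289) = 17*(-19/12 - 289) = 17*(-3487/12) = -59279/12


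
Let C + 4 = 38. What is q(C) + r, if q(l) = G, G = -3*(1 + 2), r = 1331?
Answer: 1322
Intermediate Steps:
C = 34 (C = -4 + 38 = 34)
G = -9 (G = -3*3 = -9)
q(l) = -9
q(C) + r = -9 + 1331 = 1322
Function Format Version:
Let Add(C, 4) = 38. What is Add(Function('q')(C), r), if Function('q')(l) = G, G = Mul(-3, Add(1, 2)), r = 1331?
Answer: 1322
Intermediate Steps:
C = 34 (C = Add(-4, 38) = 34)
G = -9 (G = Mul(-3, 3) = -9)
Function('q')(l) = -9
Add(Function('q')(C), r) = Add(-9, 1331) = 1322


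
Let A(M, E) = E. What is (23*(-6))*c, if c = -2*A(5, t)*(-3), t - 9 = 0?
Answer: -7452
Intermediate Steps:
t = 9 (t = 9 + 0 = 9)
c = 54 (c = -2*9*(-3) = -18*(-3) = 54)
(23*(-6))*c = (23*(-6))*54 = -138*54 = -7452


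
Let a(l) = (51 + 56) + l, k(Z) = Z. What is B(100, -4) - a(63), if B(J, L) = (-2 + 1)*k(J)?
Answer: -270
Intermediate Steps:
a(l) = 107 + l
B(J, L) = -J (B(J, L) = (-2 + 1)*J = -J)
B(100, -4) - a(63) = -1*100 - (107 + 63) = -100 - 1*170 = -100 - 170 = -270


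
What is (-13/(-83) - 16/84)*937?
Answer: -55283/1743 ≈ -31.717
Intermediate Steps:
(-13/(-83) - 16/84)*937 = (-13*(-1/83) - 16*1/84)*937 = (13/83 - 4/21)*937 = -59/1743*937 = -55283/1743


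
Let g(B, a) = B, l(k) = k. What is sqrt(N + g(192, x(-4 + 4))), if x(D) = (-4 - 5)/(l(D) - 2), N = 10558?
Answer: 5*sqrt(430) ≈ 103.68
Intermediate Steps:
x(D) = -9/(-2 + D) (x(D) = (-4 - 5)/(D - 2) = -9/(-2 + D))
sqrt(N + g(192, x(-4 + 4))) = sqrt(10558 + 192) = sqrt(10750) = 5*sqrt(430)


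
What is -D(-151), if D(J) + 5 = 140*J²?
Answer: -3192135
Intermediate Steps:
D(J) = -5 + 140*J²
-D(-151) = -(-5 + 140*(-151)²) = -(-5 + 140*22801) = -(-5 + 3192140) = -1*3192135 = -3192135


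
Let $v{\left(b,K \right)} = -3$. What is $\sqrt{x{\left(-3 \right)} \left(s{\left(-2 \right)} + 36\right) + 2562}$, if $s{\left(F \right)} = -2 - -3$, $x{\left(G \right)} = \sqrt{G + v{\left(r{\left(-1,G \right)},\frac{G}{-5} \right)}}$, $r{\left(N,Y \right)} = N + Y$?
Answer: $\sqrt{2562 + 37 i \sqrt{6}} \approx 50.624 + 0.8951 i$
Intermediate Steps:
$x{\left(G \right)} = \sqrt{-3 + G}$ ($x{\left(G \right)} = \sqrt{G - 3} = \sqrt{-3 + G}$)
$s{\left(F \right)} = 1$ ($s{\left(F \right)} = -2 + 3 = 1$)
$\sqrt{x{\left(-3 \right)} \left(s{\left(-2 \right)} + 36\right) + 2562} = \sqrt{\sqrt{-3 - 3} \left(1 + 36\right) + 2562} = \sqrt{\sqrt{-6} \cdot 37 + 2562} = \sqrt{i \sqrt{6} \cdot 37 + 2562} = \sqrt{37 i \sqrt{6} + 2562} = \sqrt{2562 + 37 i \sqrt{6}}$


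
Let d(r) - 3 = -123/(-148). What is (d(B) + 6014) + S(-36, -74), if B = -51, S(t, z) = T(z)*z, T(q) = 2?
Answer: 868735/148 ≈ 5869.8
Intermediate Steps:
S(t, z) = 2*z
d(r) = 567/148 (d(r) = 3 - 123/(-148) = 3 - 123*(-1/148) = 3 + 123/148 = 567/148)
(d(B) + 6014) + S(-36, -74) = (567/148 + 6014) + 2*(-74) = 890639/148 - 148 = 868735/148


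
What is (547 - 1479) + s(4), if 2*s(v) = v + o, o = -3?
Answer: -1863/2 ≈ -931.50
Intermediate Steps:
s(v) = -3/2 + v/2 (s(v) = (v - 3)/2 = (-3 + v)/2 = -3/2 + v/2)
(547 - 1479) + s(4) = (547 - 1479) + (-3/2 + (½)*4) = -932 + (-3/2 + 2) = -932 + ½ = -1863/2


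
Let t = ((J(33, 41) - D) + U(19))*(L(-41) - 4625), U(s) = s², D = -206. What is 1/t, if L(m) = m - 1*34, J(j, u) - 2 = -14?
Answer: -1/2608500 ≈ -3.8336e-7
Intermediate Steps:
J(j, u) = -12 (J(j, u) = 2 - 14 = -12)
L(m) = -34 + m (L(m) = m - 34 = -34 + m)
t = -2608500 (t = ((-12 - 1*(-206)) + 19²)*((-34 - 41) - 4625) = ((-12 + 206) + 361)*(-75 - 4625) = (194 + 361)*(-4700) = 555*(-4700) = -2608500)
1/t = 1/(-2608500) = -1/2608500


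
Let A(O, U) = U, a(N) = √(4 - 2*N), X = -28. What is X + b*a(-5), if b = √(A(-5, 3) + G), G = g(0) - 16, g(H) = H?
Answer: -28 + I*√182 ≈ -28.0 + 13.491*I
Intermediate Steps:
G = -16 (G = 0 - 16 = -16)
b = I*√13 (b = √(3 - 16) = √(-13) = I*√13 ≈ 3.6056*I)
X + b*a(-5) = -28 + (I*√13)*√(4 - 2*(-5)) = -28 + (I*√13)*√(4 + 10) = -28 + (I*√13)*√14 = -28 + I*√182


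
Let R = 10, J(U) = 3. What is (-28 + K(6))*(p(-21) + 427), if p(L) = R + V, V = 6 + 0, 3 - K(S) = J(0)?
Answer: -12404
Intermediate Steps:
K(S) = 0 (K(S) = 3 - 1*3 = 3 - 3 = 0)
V = 6
p(L) = 16 (p(L) = 10 + 6 = 16)
(-28 + K(6))*(p(-21) + 427) = (-28 + 0)*(16 + 427) = -28*443 = -12404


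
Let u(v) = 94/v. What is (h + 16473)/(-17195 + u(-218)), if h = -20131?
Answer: 199361/937151 ≈ 0.21273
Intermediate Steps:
(h + 16473)/(-17195 + u(-218)) = (-20131 + 16473)/(-17195 + 94/(-218)) = -3658/(-17195 + 94*(-1/218)) = -3658/(-17195 - 47/109) = -3658/(-1874302/109) = -3658*(-109/1874302) = 199361/937151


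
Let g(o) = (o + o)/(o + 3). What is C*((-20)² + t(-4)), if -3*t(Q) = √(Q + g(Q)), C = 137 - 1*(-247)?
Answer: 153344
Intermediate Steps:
C = 384 (C = 137 + 247 = 384)
g(o) = 2*o/(3 + o) (g(o) = (2*o)/(3 + o) = 2*o/(3 + o))
t(Q) = -√(Q + 2*Q/(3 + Q))/3
C*((-20)² + t(-4)) = 384*((-20)² - 2*√(-1/(3 - 4))*√(5 - 4)/3) = 384*(400 - 2*√(-1/(-1))/3) = 384*(400 - √4/3) = 384*(400 - ⅓*2) = 384*(400 - ⅔) = 384*(1198/3) = 153344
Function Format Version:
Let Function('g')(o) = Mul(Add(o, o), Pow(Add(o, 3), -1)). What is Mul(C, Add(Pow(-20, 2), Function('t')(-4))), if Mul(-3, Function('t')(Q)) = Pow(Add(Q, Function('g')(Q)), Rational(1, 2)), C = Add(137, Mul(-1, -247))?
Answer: 153344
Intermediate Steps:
C = 384 (C = Add(137, 247) = 384)
Function('g')(o) = Mul(2, o, Pow(Add(3, o), -1)) (Function('g')(o) = Mul(Mul(2, o), Pow(Add(3, o), -1)) = Mul(2, o, Pow(Add(3, o), -1)))
Function('t')(Q) = Mul(Rational(-1, 3), Pow(Add(Q, Mul(2, Q, Pow(Add(3, Q), -1))), Rational(1, 2)))
Mul(C, Add(Pow(-20, 2), Function('t')(-4))) = Mul(384, Add(Pow(-20, 2), Mul(Rational(-1, 3), Pow(Mul(-4, Pow(Add(3, -4), -1), Add(5, -4)), Rational(1, 2))))) = Mul(384, Add(400, Mul(Rational(-1, 3), Pow(Mul(-4, Pow(-1, -1), 1), Rational(1, 2))))) = Mul(384, Add(400, Mul(Rational(-1, 3), Pow(Mul(-4, -1, 1), Rational(1, 2))))) = Mul(384, Add(400, Mul(Rational(-1, 3), Pow(4, Rational(1, 2))))) = Mul(384, Add(400, Mul(Rational(-1, 3), 2))) = Mul(384, Add(400, Rational(-2, 3))) = Mul(384, Rational(1198, 3)) = 153344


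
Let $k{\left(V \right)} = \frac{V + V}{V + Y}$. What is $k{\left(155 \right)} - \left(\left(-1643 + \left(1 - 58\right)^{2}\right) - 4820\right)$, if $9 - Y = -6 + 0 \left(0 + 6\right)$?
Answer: $\frac{54669}{17} \approx 3215.8$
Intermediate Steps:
$Y = 15$ ($Y = 9 - \left(-6 + 0 \left(0 + 6\right)\right) = 9 - \left(-6 + 0 \cdot 6\right) = 9 - \left(-6 + 0\right) = 9 - -6 = 9 + 6 = 15$)
$k{\left(V \right)} = \frac{2 V}{15 + V}$ ($k{\left(V \right)} = \frac{V + V}{V + 15} = \frac{2 V}{15 + V}$)
$k{\left(155 \right)} - \left(\left(-1643 + \left(1 - 58\right)^{2}\right) - 4820\right) = 2 \cdot 155 \frac{1}{15 + 155} - \left(\left(-1643 + \left(1 - 58\right)^{2}\right) - 4820\right) = 2 \cdot 155 \cdot \frac{1}{170} - \left(\left(-1643 + \left(-57\right)^{2}\right) - 4820\right) = 2 \cdot 155 \cdot \frac{1}{170} - \left(\left(-1643 + 3249\right) - 4820\right) = \frac{31}{17} - \left(1606 - 4820\right) = \frac{31}{17} - -3214 = \frac{31}{17} + 3214 = \frac{54669}{17}$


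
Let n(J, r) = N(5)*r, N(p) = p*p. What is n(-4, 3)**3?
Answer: 421875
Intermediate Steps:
N(p) = p**2
n(J, r) = 25*r (n(J, r) = 5**2*r = 25*r)
n(-4, 3)**3 = (25*3)**3 = 75**3 = 421875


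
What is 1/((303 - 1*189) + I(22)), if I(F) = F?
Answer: 1/136 ≈ 0.0073529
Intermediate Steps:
1/((303 - 1*189) + I(22)) = 1/((303 - 1*189) + 22) = 1/((303 - 189) + 22) = 1/(114 + 22) = 1/136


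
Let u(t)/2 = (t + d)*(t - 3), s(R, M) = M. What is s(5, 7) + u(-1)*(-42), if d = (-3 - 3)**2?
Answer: 11767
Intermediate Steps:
d = 36 (d = (-6)**2 = 36)
u(t) = 2*(-3 + t)*(36 + t) (u(t) = 2*((t + 36)*(t - 3)) = 2*((36 + t)*(-3 + t)) = 2*((-3 + t)*(36 + t)) = 2*(-3 + t)*(36 + t))
s(5, 7) + u(-1)*(-42) = 7 + (-216 + 2*(-1)**2 + 66*(-1))*(-42) = 7 + (-216 + 2*1 - 66)*(-42) = 7 + (-216 + 2 - 66)*(-42) = 7 - 280*(-42) = 7 + 11760 = 11767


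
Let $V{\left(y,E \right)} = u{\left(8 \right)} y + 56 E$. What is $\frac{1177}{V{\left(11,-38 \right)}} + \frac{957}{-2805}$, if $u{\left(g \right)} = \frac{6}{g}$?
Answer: $- \frac{646071}{720715} \approx -0.89643$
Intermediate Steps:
$V{\left(y,E \right)} = 56 E + \frac{3 y}{4}$ ($V{\left(y,E \right)} = \frac{6}{8} y + 56 E = 6 \cdot \frac{1}{8} y + 56 E = \frac{3 y}{4} + 56 E = 56 E + \frac{3 y}{4}$)
$\frac{1177}{V{\left(11,-38 \right)}} + \frac{957}{-2805} = \frac{1177}{56 \left(-38\right) + \frac{3}{4} \cdot 11} + \frac{957}{-2805} = \frac{1177}{-2128 + \frac{33}{4}} + 957 \left(- \frac{1}{2805}\right) = \frac{1177}{- \frac{8479}{4}} - \frac{29}{85} = 1177 \left(- \frac{4}{8479}\right) - \frac{29}{85} = - \frac{4708}{8479} - \frac{29}{85} = - \frac{646071}{720715}$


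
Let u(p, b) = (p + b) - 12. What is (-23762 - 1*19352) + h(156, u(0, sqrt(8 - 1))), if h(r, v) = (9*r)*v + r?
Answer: -59806 + 1404*sqrt(7) ≈ -56091.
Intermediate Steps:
u(p, b) = -12 + b + p (u(p, b) = (b + p) - 12 = -12 + b + p)
h(r, v) = r + 9*r*v (h(r, v) = 9*r*v + r = r + 9*r*v)
(-23762 - 1*19352) + h(156, u(0, sqrt(8 - 1))) = (-23762 - 1*19352) + 156*(1 + 9*(-12 + sqrt(8 - 1) + 0)) = (-23762 - 19352) + 156*(1 + 9*(-12 + sqrt(7) + 0)) = -43114 + 156*(1 + 9*(-12 + sqrt(7))) = -43114 + 156*(1 + (-108 + 9*sqrt(7))) = -43114 + 156*(-107 + 9*sqrt(7)) = -43114 + (-16692 + 1404*sqrt(7)) = -59806 + 1404*sqrt(7)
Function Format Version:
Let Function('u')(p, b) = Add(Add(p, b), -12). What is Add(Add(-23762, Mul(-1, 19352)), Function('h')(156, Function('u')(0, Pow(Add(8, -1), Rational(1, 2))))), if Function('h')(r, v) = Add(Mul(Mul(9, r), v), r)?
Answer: Add(-59806, Mul(1404, Pow(7, Rational(1, 2)))) ≈ -56091.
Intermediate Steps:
Function('u')(p, b) = Add(-12, b, p) (Function('u')(p, b) = Add(Add(b, p), -12) = Add(-12, b, p))
Function('h')(r, v) = Add(r, Mul(9, r, v)) (Function('h')(r, v) = Add(Mul(9, r, v), r) = Add(r, Mul(9, r, v)))
Add(Add(-23762, Mul(-1, 19352)), Function('h')(156, Function('u')(0, Pow(Add(8, -1), Rational(1, 2))))) = Add(Add(-23762, Mul(-1, 19352)), Mul(156, Add(1, Mul(9, Add(-12, Pow(Add(8, -1), Rational(1, 2)), 0))))) = Add(Add(-23762, -19352), Mul(156, Add(1, Mul(9, Add(-12, Pow(7, Rational(1, 2)), 0))))) = Add(-43114, Mul(156, Add(1, Mul(9, Add(-12, Pow(7, Rational(1, 2))))))) = Add(-43114, Mul(156, Add(1, Add(-108, Mul(9, Pow(7, Rational(1, 2))))))) = Add(-43114, Mul(156, Add(-107, Mul(9, Pow(7, Rational(1, 2)))))) = Add(-43114, Add(-16692, Mul(1404, Pow(7, Rational(1, 2))))) = Add(-59806, Mul(1404, Pow(7, Rational(1, 2))))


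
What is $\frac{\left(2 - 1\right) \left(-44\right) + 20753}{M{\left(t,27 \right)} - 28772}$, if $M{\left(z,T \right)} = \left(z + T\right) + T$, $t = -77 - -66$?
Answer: $- \frac{20709}{28729} \approx -0.72084$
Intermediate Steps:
$t = -11$ ($t = -77 + 66 = -11$)
$M{\left(z,T \right)} = z + 2 T$ ($M{\left(z,T \right)} = \left(T + z\right) + T = z + 2 T$)
$\frac{\left(2 - 1\right) \left(-44\right) + 20753}{M{\left(t,27 \right)} - 28772} = \frac{\left(2 - 1\right) \left(-44\right) + 20753}{\left(-11 + 2 \cdot 27\right) - 28772} = \frac{1 \left(-44\right) + 20753}{\left(-11 + 54\right) - 28772} = \frac{-44 + 20753}{43 - 28772} = \frac{20709}{-28729} = 20709 \left(- \frac{1}{28729}\right) = - \frac{20709}{28729}$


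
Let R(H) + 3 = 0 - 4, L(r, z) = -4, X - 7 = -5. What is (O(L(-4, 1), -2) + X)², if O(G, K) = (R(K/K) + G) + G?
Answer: 169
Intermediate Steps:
X = 2 (X = 7 - 5 = 2)
R(H) = -7 (R(H) = -3 + (0 - 4) = -3 - 4 = -7)
O(G, K) = -7 + 2*G (O(G, K) = (-7 + G) + G = -7 + 2*G)
(O(L(-4, 1), -2) + X)² = ((-7 + 2*(-4)) + 2)² = ((-7 - 8) + 2)² = (-15 + 2)² = (-13)² = 169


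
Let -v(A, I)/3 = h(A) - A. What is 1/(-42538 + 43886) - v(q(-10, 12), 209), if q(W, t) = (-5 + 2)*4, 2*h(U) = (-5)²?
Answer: 99079/1348 ≈ 73.501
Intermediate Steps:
h(U) = 25/2 (h(U) = (½)*(-5)² = (½)*25 = 25/2)
q(W, t) = -12 (q(W, t) = -3*4 = -12)
v(A, I) = -75/2 + 3*A (v(A, I) = -3*(25/2 - A) = -75/2 + 3*A)
1/(-42538 + 43886) - v(q(-10, 12), 209) = 1/(-42538 + 43886) - (-75/2 + 3*(-12)) = 1/1348 - (-75/2 - 36) = 1/1348 - 1*(-147/2) = 1/1348 + 147/2 = 99079/1348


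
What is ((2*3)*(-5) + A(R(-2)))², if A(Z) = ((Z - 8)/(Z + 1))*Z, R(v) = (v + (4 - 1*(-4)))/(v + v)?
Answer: 13689/4 ≈ 3422.3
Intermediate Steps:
R(v) = (8 + v)/(2*v) (R(v) = (v + (4 + 4))/((2*v)) = (v + 8)*(1/(2*v)) = (8 + v)*(1/(2*v)) = (8 + v)/(2*v))
A(Z) = Z*(-8 + Z)/(1 + Z) (A(Z) = ((-8 + Z)/(1 + Z))*Z = Z*(-8 + Z)/(1 + Z))
((2*3)*(-5) + A(R(-2)))² = ((2*3)*(-5) + ((½)*(8 - 2)/(-2))*(-8 + (½)*(8 - 2)/(-2))/(1 + (½)*(8 - 2)/(-2)))² = (6*(-5) + ((½)*(-½)*6)*(-8 + (½)*(-½)*6)/(1 + (½)*(-½)*6))² = (-30 - 3*(-8 - 3/2)/(2*(1 - 3/2)))² = (-30 - 3/2*(-19/2)/(-½))² = (-30 - 3/2*(-2)*(-19/2))² = (-30 - 57/2)² = (-117/2)² = 13689/4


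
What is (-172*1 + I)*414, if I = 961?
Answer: 326646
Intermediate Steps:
(-172*1 + I)*414 = (-172*1 + 961)*414 = (-172 + 961)*414 = 789*414 = 326646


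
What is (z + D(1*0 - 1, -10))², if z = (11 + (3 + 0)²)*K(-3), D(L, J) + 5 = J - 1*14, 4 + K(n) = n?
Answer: 28561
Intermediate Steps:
K(n) = -4 + n
D(L, J) = -19 + J (D(L, J) = -5 + (J - 1*14) = -5 + (J - 14) = -5 + (-14 + J) = -19 + J)
z = -140 (z = (11 + (3 + 0)²)*(-4 - 3) = (11 + 3²)*(-7) = (11 + 9)*(-7) = 20*(-7) = -140)
(z + D(1*0 - 1, -10))² = (-140 + (-19 - 10))² = (-140 - 29)² = (-169)² = 28561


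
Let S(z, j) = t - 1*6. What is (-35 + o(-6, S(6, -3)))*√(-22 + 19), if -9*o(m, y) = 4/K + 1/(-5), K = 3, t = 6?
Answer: -4742*I*√3/135 ≈ -60.84*I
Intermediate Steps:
S(z, j) = 0 (S(z, j) = 6 - 1*6 = 6 - 6 = 0)
o(m, y) = -17/135 (o(m, y) = -(4/3 + 1/(-5))/9 = -(4*(⅓) + 1*(-⅕))/9 = -(4/3 - ⅕)/9 = -⅑*17/15 = -17/135)
(-35 + o(-6, S(6, -3)))*√(-22 + 19) = (-35 - 17/135)*√(-22 + 19) = -4742*I*√3/135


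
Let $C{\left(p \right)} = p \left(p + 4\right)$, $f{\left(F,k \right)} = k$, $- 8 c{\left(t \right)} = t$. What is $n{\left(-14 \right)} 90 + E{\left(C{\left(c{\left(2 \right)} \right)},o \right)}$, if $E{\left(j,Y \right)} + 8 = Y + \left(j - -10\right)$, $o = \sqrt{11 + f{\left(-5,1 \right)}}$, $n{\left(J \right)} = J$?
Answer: $- \frac{20143}{16} + 2 \sqrt{3} \approx -1255.5$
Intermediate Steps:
$c{\left(t \right)} = - \frac{t}{8}$
$C{\left(p \right)} = p \left(4 + p\right)$
$o = 2 \sqrt{3}$ ($o = \sqrt{11 + 1} = \sqrt{12} = 2 \sqrt{3} \approx 3.4641$)
$E{\left(j,Y \right)} = 2 + Y + j$ ($E{\left(j,Y \right)} = -8 + \left(Y + \left(j - -10\right)\right) = -8 + \left(Y + \left(j + 10\right)\right) = -8 + \left(Y + \left(10 + j\right)\right) = -8 + \left(10 + Y + j\right) = 2 + Y + j$)
$n{\left(-14 \right)} 90 + E{\left(C{\left(c{\left(2 \right)} \right)},o \right)} = \left(-14\right) 90 + \left(2 + 2 \sqrt{3} + \left(- \frac{1}{8}\right) 2 \left(4 - \frac{1}{4}\right)\right) = -1260 + \left(2 + 2 \sqrt{3} - \frac{4 - \frac{1}{4}}{4}\right) = -1260 + \left(2 + 2 \sqrt{3} - \frac{15}{16}\right) = -1260 + \left(\frac{17}{16} + 2 \sqrt{3}\right) = - \frac{20143}{16} + 2 \sqrt{3}$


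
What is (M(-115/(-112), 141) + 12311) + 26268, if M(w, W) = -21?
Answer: 38558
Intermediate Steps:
(M(-115/(-112), 141) + 12311) + 26268 = (-21 + 12311) + 26268 = 12290 + 26268 = 38558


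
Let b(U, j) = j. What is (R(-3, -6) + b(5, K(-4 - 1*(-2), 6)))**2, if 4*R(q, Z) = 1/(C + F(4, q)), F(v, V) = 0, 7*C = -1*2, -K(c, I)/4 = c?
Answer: 3249/64 ≈ 50.766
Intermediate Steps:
K(c, I) = -4*c
C = -2/7 (C = (-1*2)/7 = (1/7)*(-2) = -2/7 ≈ -0.28571)
R(q, Z) = -7/8 (R(q, Z) = 1/(4*(-2/7 + 0)) = 1/(4*(-2/7)) = (1/4)*(-7/2) = -7/8)
(R(-3, -6) + b(5, K(-4 - 1*(-2), 6)))**2 = (-7/8 - 4*(-4 - 1*(-2)))**2 = (-7/8 - 4*(-4 + 2))**2 = (-7/8 - 4*(-2))**2 = (-7/8 + 8)**2 = (57/8)**2 = 3249/64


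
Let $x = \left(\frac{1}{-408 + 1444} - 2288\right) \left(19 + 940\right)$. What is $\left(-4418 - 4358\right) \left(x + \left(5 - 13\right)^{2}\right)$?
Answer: $\frac{712459390558}{37} \approx 1.9256 \cdot 10^{10}$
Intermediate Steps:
$x = - \frac{324740279}{148}$ ($x = \left(\frac{1}{1036} - 2288\right) 959 = \left(- \frac{2370367}{1036}\right) 959 = - \frac{324740279}{148} \approx -2.1942 \cdot 10^{6}$)
$\left(-4418 - 4358\right) \left(x + \left(5 - 13\right)^{2}\right) = \left(-4418 - 4358\right) \left(- \frac{324740279}{148} + \left(5 - 13\right)^{2}\right) = - 8776 \left(- \frac{324740279}{148} + \left(-8\right)^{2}\right) = - 8776 \left(- \frac{324740279}{148} + 64\right) = \left(-8776\right) \left(- \frac{324730807}{148}\right) = \frac{712459390558}{37}$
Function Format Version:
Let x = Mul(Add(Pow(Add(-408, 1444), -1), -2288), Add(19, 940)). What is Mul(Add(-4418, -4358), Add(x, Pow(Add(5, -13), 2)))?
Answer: Rational(712459390558, 37) ≈ 1.9256e+10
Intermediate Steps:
x = Rational(-324740279, 148) (x = Mul(Add(Pow(1036, -1), -2288), 959) = Mul(Add(Rational(1, 1036), -2288), 959) = Mul(Rational(-2370367, 1036), 959) = Rational(-324740279, 148) ≈ -2.1942e+6)
Mul(Add(-4418, -4358), Add(x, Pow(Add(5, -13), 2))) = Mul(Add(-4418, -4358), Add(Rational(-324740279, 148), Pow(Add(5, -13), 2))) = Mul(-8776, Add(Rational(-324740279, 148), Pow(-8, 2))) = Mul(-8776, Add(Rational(-324740279, 148), 64)) = Mul(-8776, Rational(-324730807, 148)) = Rational(712459390558, 37)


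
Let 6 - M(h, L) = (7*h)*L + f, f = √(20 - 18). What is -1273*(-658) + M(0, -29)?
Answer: 837640 - √2 ≈ 8.3764e+5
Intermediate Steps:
f = √2 ≈ 1.4142
M(h, L) = 6 - √2 - 7*L*h (M(h, L) = 6 - ((7*h)*L + √2) = 6 - (7*L*h + √2) = 6 - (√2 + 7*L*h) = 6 + (-√2 - 7*L*h) = 6 - √2 - 7*L*h)
-1273*(-658) + M(0, -29) = -1273*(-658) + (6 - √2 - 7*(-29)*0) = 837634 + (6 - √2 + 0) = 837634 + (6 - √2) = 837640 - √2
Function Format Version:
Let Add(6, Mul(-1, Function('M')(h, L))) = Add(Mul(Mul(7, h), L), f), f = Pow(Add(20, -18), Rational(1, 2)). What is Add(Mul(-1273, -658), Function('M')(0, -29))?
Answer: Add(837640, Mul(-1, Pow(2, Rational(1, 2)))) ≈ 8.3764e+5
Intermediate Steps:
f = Pow(2, Rational(1, 2)) ≈ 1.4142
Function('M')(h, L) = Add(6, Mul(-1, Pow(2, Rational(1, 2))), Mul(-7, L, h)) (Function('M')(h, L) = Add(6, Mul(-1, Add(Mul(Mul(7, h), L), Pow(2, Rational(1, 2))))) = Add(6, Mul(-1, Add(Mul(7, L, h), Pow(2, Rational(1, 2))))) = Add(6, Mul(-1, Add(Pow(2, Rational(1, 2)), Mul(7, L, h)))) = Add(6, Add(Mul(-1, Pow(2, Rational(1, 2))), Mul(-7, L, h))) = Add(6, Mul(-1, Pow(2, Rational(1, 2))), Mul(-7, L, h)))
Add(Mul(-1273, -658), Function('M')(0, -29)) = Add(Mul(-1273, -658), Add(6, Mul(-1, Pow(2, Rational(1, 2))), Mul(-7, -29, 0))) = Add(837634, Add(6, Mul(-1, Pow(2, Rational(1, 2))), 0)) = Add(837634, Add(6, Mul(-1, Pow(2, Rational(1, 2))))) = Add(837640, Mul(-1, Pow(2, Rational(1, 2))))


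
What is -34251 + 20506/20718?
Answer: -354795856/10359 ≈ -34250.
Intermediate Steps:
-34251 + 20506/20718 = -34251 + 20506*(1/20718) = -34251 + 10253/10359 = -354795856/10359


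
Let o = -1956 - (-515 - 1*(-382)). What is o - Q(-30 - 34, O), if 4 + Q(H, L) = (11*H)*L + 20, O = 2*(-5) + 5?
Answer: -5359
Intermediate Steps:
O = -5 (O = -10 + 5 = -5)
Q(H, L) = 16 + 11*H*L (Q(H, L) = -4 + ((11*H)*L + 20) = -4 + (11*H*L + 20) = -4 + (20 + 11*H*L) = 16 + 11*H*L)
o = -1823 (o = -1956 - (-515 + 382) = -1956 - 1*(-133) = -1956 + 133 = -1823)
o - Q(-30 - 34, O) = -1823 - (16 + 11*(-30 - 34)*(-5)) = -1823 - (16 + 11*(-64)*(-5)) = -1823 - (16 + 3520) = -1823 - 1*3536 = -1823 - 3536 = -5359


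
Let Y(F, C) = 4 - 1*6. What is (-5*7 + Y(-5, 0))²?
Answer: 1369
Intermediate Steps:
Y(F, C) = -2 (Y(F, C) = 4 - 6 = -2)
(-5*7 + Y(-5, 0))² = (-5*7 - 2)² = (-35 - 2)² = (-37)² = 1369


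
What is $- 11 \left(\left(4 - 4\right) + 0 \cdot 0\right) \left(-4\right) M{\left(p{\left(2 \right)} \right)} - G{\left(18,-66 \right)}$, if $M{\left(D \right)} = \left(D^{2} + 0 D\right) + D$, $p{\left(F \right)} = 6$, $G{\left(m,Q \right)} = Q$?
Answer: $66$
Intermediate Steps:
$M{\left(D \right)} = D + D^{2}$ ($M{\left(D \right)} = \left(D^{2} + 0\right) + D = D^{2} + D = D + D^{2}$)
$- 11 \left(\left(4 - 4\right) + 0 \cdot 0\right) \left(-4\right) M{\left(p{\left(2 \right)} \right)} - G{\left(18,-66 \right)} = - 11 \left(\left(4 - 4\right) + 0 \cdot 0\right) \left(-4\right) 6 \left(1 + 6\right) - -66 = - 11 \left(\left(4 - 4\right) + 0\right) \left(-4\right) 6 \cdot 7 + 66 = - 11 \left(0 + 0\right) \left(-4\right) 42 + 66 = - 11 \cdot 0 \left(-4\right) 42 + 66 = \left(-11\right) 0 \cdot 42 + 66 = 0 \cdot 42 + 66 = 0 + 66 = 66$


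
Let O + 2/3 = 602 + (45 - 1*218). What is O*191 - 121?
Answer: 245072/3 ≈ 81691.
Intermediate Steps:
O = 1285/3 (O = -⅔ + (602 + (45 - 1*218)) = -⅔ + (602 + (45 - 218)) = -⅔ + (602 - 173) = -⅔ + 429 = 1285/3 ≈ 428.33)
O*191 - 121 = (1285/3)*191 - 121 = 245435/3 - 121 = 245072/3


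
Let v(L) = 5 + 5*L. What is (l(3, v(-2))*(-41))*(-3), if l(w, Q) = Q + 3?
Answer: -246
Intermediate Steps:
l(w, Q) = 3 + Q
(l(3, v(-2))*(-41))*(-3) = ((3 + (5 + 5*(-2)))*(-41))*(-3) = ((3 + (5 - 10))*(-41))*(-3) = ((3 - 5)*(-41))*(-3) = -2*(-41)*(-3) = 82*(-3) = -246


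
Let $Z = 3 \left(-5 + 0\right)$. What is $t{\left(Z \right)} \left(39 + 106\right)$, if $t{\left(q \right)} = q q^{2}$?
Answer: $-489375$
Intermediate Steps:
$Z = -15$ ($Z = 3 \left(-5\right) = -15$)
$t{\left(q \right)} = q^{3}$
$t{\left(Z \right)} \left(39 + 106\right) = \left(-15\right)^{3} \left(39 + 106\right) = \left(-3375\right) 145 = -489375$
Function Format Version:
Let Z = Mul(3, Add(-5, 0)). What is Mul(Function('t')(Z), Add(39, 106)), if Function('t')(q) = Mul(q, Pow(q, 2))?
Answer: -489375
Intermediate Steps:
Z = -15 (Z = Mul(3, -5) = -15)
Function('t')(q) = Pow(q, 3)
Mul(Function('t')(Z), Add(39, 106)) = Mul(Pow(-15, 3), Add(39, 106)) = Mul(-3375, 145) = -489375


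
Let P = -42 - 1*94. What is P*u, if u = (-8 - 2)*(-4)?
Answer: -5440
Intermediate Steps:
P = -136 (P = -42 - 94 = -136)
u = 40 (u = -10*(-4) = 40)
P*u = -136*40 = -5440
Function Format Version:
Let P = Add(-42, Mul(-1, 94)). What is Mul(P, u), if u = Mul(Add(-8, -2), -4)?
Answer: -5440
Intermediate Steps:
P = -136 (P = Add(-42, -94) = -136)
u = 40 (u = Mul(-10, -4) = 40)
Mul(P, u) = Mul(-136, 40) = -5440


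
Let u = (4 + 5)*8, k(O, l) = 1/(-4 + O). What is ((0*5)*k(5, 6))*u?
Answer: 0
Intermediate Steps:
u = 72 (u = 9*8 = 72)
((0*5)*k(5, 6))*u = ((0*5)/(-4 + 5))*72 = (0/1)*72 = (0*1)*72 = 0*72 = 0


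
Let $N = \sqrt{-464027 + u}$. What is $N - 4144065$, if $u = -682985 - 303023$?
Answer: $-4144065 + 3 i \sqrt{161115} \approx -4.1441 \cdot 10^{6} + 1204.2 i$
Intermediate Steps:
$u = -986008$ ($u = -682985 - 303023 = -986008$)
$N = 3 i \sqrt{161115}$ ($N = \sqrt{-464027 - 986008} = \sqrt{-1450035} = 3 i \sqrt{161115} \approx 1204.2 i$)
$N - 4144065 = 3 i \sqrt{161115} - 4144065 = -4144065 + 3 i \sqrt{161115}$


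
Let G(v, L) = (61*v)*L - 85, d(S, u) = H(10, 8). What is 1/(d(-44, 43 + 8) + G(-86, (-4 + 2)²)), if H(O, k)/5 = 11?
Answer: -1/21014 ≈ -4.7587e-5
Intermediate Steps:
H(O, k) = 55 (H(O, k) = 5*11 = 55)
d(S, u) = 55
G(v, L) = -85 + 61*L*v (G(v, L) = 61*L*v - 85 = -85 + 61*L*v)
1/(d(-44, 43 + 8) + G(-86, (-4 + 2)²)) = 1/(55 + (-85 + 61*(-4 + 2)²*(-86))) = 1/(55 + (-85 + 61*(-2)²*(-86))) = 1/(55 + (-85 + 61*4*(-86))) = 1/(55 + (-85 - 20984)) = 1/(55 - 21069) = 1/(-21014) = -1/21014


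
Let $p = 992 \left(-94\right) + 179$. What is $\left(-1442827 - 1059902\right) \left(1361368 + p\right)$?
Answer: $-3174208687971$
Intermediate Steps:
$p = -93069$ ($p = -93248 + 179 = -93069$)
$\left(-1442827 - 1059902\right) \left(1361368 + p\right) = \left(-1442827 - 1059902\right) \left(1361368 - 93069\right) = \left(-2502729\right) 1268299 = -3174208687971$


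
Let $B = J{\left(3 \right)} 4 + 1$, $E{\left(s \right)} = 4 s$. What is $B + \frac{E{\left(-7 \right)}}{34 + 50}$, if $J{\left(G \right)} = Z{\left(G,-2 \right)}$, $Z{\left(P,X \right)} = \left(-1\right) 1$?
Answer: $- \frac{10}{3} \approx -3.3333$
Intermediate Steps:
$Z{\left(P,X \right)} = -1$
$J{\left(G \right)} = -1$
$B = -3$ ($B = \left(-1\right) 4 + 1 = -4 + 1 = -3$)
$B + \frac{E{\left(-7 \right)}}{34 + 50} = -3 + \frac{4 \left(-7\right)}{34 + 50} = -3 + \frac{1}{84} \left(-28\right) = -3 - \frac{1}{3} = - \frac{10}{3}$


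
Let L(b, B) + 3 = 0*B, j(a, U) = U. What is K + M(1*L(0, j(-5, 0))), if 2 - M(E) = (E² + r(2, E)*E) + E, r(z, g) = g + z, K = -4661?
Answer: -4668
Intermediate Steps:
L(b, B) = -3 (L(b, B) = -3 + 0*B = -3 + 0 = -3)
M(E) = 2 - E - E² - E*(2 + E) (M(E) = 2 - ((E² + (E + 2)*E) + E) = 2 - ((E² + (2 + E)*E) + E) = 2 - ((E² + E*(2 + E)) + E) = 2 - (E + E² + E*(2 + E)) = 2 + (-E - E² - E*(2 + E)) = 2 - E - E² - E*(2 + E))
K + M(1*L(0, j(-5, 0))) = -4661 + (2 - 3*(-3) - 2*(1*(-3))²) = -4661 + (2 - 3*(-3) - 2*(-3)²) = -4661 + (2 + 9 - 2*9) = -4661 + (2 + 9 - 18) = -4661 - 7 = -4668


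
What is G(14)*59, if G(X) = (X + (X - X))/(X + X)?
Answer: 59/2 ≈ 29.500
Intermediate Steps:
G(X) = ½ (G(X) = (X + 0)/((2*X)) = X*(1/(2*X)) = ½)
G(14)*59 = (½)*59 = 59/2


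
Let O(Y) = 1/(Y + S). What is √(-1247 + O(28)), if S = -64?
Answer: I*√44893/6 ≈ 35.313*I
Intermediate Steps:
O(Y) = 1/(-64 + Y) (O(Y) = 1/(Y - 64) = 1/(-64 + Y))
√(-1247 + O(28)) = √(-1247 + 1/(-64 + 28)) = √(-1247 + 1/(-36)) = √(-1247 - 1/36) = √(-44893/36) = I*√44893/6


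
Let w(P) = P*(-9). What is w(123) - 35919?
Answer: -37026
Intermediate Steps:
w(P) = -9*P
w(123) - 35919 = -9*123 - 35919 = -1107 - 35919 = -37026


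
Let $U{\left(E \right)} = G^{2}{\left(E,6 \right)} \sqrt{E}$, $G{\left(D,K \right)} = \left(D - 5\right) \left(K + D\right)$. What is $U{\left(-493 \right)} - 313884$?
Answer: $-313884 + 58818860676 i \sqrt{493} \approx -3.1388 \cdot 10^{5} + 1.306 \cdot 10^{12} i$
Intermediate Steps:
$G{\left(D,K \right)} = \left(-5 + D\right) \left(D + K\right)$
$U{\left(E \right)} = \sqrt{E} \left(-30 + E + E^{2}\right)^{2}$ ($U{\left(E \right)} = \left(E^{2} - 5 E - 30 + E 6\right)^{2} \sqrt{E} = \left(E^{2} - 5 E - 30 + 6 E\right)^{2} \sqrt{E} = \left(-30 + E + E^{2}\right)^{2} \sqrt{E} = \sqrt{E} \left(-30 + E + E^{2}\right)^{2}$)
$U{\left(-493 \right)} - 313884 = \sqrt{-493} \left(-30 - 493 + \left(-493\right)^{2}\right)^{2} - 313884 = i \sqrt{493} \left(-30 - 493 + 243049\right)^{2} - 313884 = i \sqrt{493} \cdot 242526^{2} - 313884 = i \sqrt{493} \cdot 58818860676 - 313884 = 58818860676 i \sqrt{493} - 313884 = -313884 + 58818860676 i \sqrt{493}$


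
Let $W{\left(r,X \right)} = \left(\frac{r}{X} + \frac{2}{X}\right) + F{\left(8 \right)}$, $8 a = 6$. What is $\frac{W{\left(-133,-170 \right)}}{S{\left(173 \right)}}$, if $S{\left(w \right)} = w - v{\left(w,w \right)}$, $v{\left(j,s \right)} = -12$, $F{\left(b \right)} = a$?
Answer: $\frac{517}{62900} \approx 0.0082194$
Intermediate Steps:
$a = \frac{3}{4}$ ($a = \frac{1}{8} \cdot 6 = \frac{3}{4} \approx 0.75$)
$F{\left(b \right)} = \frac{3}{4}$
$W{\left(r,X \right)} = \frac{3}{4} + \frac{2}{X} + \frac{r}{X}$ ($W{\left(r,X \right)} = \left(\frac{r}{X} + \frac{2}{X}\right) + \frac{3}{4} = \left(\frac{2}{X} + \frac{r}{X}\right) + \frac{3}{4} = \frac{3}{4} + \frac{2}{X} + \frac{r}{X}$)
$S{\left(w \right)} = 12 + w$ ($S{\left(w \right)} = w - -12 = w + 12 = 12 + w$)
$\frac{W{\left(-133,-170 \right)}}{S{\left(173 \right)}} = \frac{\frac{1}{-170} \left(2 - 133 + \frac{3}{4} \left(-170\right)\right)}{12 + 173} = \frac{\left(- \frac{1}{170}\right) \left(2 - 133 - \frac{255}{2}\right)}{185} = \left(- \frac{1}{170}\right) \left(- \frac{517}{2}\right) \frac{1}{185} = \frac{517}{340} \cdot \frac{1}{185} = \frac{517}{62900}$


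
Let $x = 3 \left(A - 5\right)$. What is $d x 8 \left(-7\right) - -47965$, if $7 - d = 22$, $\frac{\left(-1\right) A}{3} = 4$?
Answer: $5125$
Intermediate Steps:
$A = -12$ ($A = \left(-3\right) 4 = -12$)
$d = -15$ ($d = 7 - 22 = -15$)
$x = -51$ ($x = 3 \left(-12 - 5\right) = 3 \left(-17\right) = -51$)
$d x 8 \left(-7\right) - -47965 = - 15 \left(-51\right) 8 \left(-7\right) - -47965 = - 15 \left(\left(-408\right) \left(-7\right)\right) + 47965 = \left(-15\right) 2856 + 47965 = -42840 + 47965 = 5125$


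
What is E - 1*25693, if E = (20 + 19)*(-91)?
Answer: -29242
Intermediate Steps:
E = -3549 (E = 39*(-91) = -3549)
E - 1*25693 = -3549 - 1*25693 = -3549 - 25693 = -29242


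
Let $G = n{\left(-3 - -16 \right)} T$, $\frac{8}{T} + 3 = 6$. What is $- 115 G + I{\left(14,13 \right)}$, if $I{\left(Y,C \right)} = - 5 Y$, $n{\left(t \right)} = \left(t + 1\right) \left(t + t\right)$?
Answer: $- \frac{335090}{3} \approx -1.117 \cdot 10^{5}$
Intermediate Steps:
$T = \frac{8}{3}$ ($T = \frac{8}{-3 + 6} = \frac{8}{3} \approx 2.6667$)
$n{\left(t \right)} = 2 t \left(1 + t\right)$ ($n{\left(t \right)} = \left(1 + t\right) 2 t = 2 t \left(1 + t\right)$)
$G = \frac{2912}{3}$ ($G = 2 \left(-3 - -16\right) \left(1 - -13\right) \frac{8}{3} = 2 \left(-3 + 16\right) \left(1 + \left(-3 + 16\right)\right) \frac{8}{3} = 2 \cdot 13 \left(1 + 13\right) \frac{8}{3} = 2 \cdot 13 \cdot 14 \cdot \frac{8}{3} = 364 \cdot \frac{8}{3} = \frac{2912}{3} \approx 970.67$)
$- 115 G + I{\left(14,13 \right)} = \left(-115\right) \frac{2912}{3} - 70 = - \frac{334880}{3} - 70 = - \frac{335090}{3}$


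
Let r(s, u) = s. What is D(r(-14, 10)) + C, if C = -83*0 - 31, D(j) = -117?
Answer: -148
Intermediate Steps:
C = -31 (C = 0 - 31 = -31)
D(r(-14, 10)) + C = -117 - 31 = -148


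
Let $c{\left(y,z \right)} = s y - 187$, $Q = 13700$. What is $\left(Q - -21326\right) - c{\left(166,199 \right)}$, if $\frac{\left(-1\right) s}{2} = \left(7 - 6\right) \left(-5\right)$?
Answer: $33553$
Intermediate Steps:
$s = 10$ ($s = - 2 \left(7 - 6\right) \left(-5\right) = - 2 \cdot 1 \left(-5\right) = \left(-2\right) \left(-5\right) = 10$)
$c{\left(y,z \right)} = -187 + 10 y$ ($c{\left(y,z \right)} = 10 y - 187 = -187 + 10 y$)
$\left(Q - -21326\right) - c{\left(166,199 \right)} = \left(13700 - -21326\right) - \left(-187 + 10 \cdot 166\right) = \left(13700 + 21326\right) - \left(-187 + 1660\right) = 35026 - 1473 = 33553$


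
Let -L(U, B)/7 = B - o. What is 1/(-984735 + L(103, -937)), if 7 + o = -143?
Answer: -1/979226 ≈ -1.0212e-6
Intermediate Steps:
o = -150 (o = -7 - 143 = -150)
L(U, B) = -1050 - 7*B (L(U, B) = -7*(B - 1*(-150)) = -7*(B + 150) = -7*(150 + B) = -1050 - 7*B)
1/(-984735 + L(103, -937)) = 1/(-984735 + (-1050 - 7*(-937))) = 1/(-984735 + (-1050 + 6559)) = 1/(-984735 + 5509) = 1/(-979226) = -1/979226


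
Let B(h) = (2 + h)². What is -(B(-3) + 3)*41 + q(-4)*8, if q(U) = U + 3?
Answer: -172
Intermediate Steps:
q(U) = 3 + U
-(B(-3) + 3)*41 + q(-4)*8 = -((2 - 3)² + 3)*41 + (3 - 4)*8 = -((-1)² + 3)*41 - 1*8 = -(1 + 3)*41 - 8 = -1*4*41 - 8 = -4*41 - 8 = -164 - 8 = -172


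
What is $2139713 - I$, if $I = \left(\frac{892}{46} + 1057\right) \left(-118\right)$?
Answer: $\frac{52134725}{23} \approx 2.2667 \cdot 10^{6}$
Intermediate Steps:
$I = - \frac{2921326}{23}$ ($I = \left(892 \cdot \frac{1}{46} + 1057\right) \left(-118\right) = \left(\frac{446}{23} + 1057\right) \left(-118\right) = \frac{24757}{23} \left(-118\right) = - \frac{2921326}{23} \approx -1.2701 \cdot 10^{5}$)
$2139713 - I = 2139713 - - \frac{2921326}{23} = 2139713 + \frac{2921326}{23} = \frac{52134725}{23}$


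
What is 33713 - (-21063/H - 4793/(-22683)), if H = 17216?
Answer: 13165676686205/390510528 ≈ 33714.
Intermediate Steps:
33713 - (-21063/H - 4793/(-22683)) = 33713 - (-21063/17216 - 4793/(-22683)) = 33713 - (-21063*1/17216 - 4793*(-1/22683)) = 33713 - (-21063/17216 + 4793/22683) = 33713 - 1*(-395255741/390510528) = 33713 + 395255741/390510528 = 13165676686205/390510528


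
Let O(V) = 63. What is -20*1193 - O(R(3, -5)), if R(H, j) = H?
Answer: -23923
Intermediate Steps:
-20*1193 - O(R(3, -5)) = -20*1193 - 1*63 = -23860 - 63 = -23923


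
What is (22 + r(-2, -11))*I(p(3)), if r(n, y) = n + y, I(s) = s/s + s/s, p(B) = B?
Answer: 18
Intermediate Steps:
I(s) = 2 (I(s) = 1 + 1 = 2)
(22 + r(-2, -11))*I(p(3)) = (22 + (-2 - 11))*2 = (22 - 13)*2 = 9*2 = 18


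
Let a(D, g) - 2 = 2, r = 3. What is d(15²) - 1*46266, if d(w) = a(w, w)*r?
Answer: -46254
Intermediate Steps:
a(D, g) = 4 (a(D, g) = 2 + 2 = 4)
d(w) = 12 (d(w) = 4*3 = 12)
d(15²) - 1*46266 = 12 - 1*46266 = 12 - 46266 = -46254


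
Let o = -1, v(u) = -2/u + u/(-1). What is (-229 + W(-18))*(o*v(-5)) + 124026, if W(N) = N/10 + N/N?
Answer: 3131673/25 ≈ 1.2527e+5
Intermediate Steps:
v(u) = -u - 2/u (v(u) = -2/u + u*(-1) = -2/u - u = -u - 2/u)
W(N) = 1 + N/10 (W(N) = N*(1/10) + 1 = N/10 + 1 = 1 + N/10)
(-229 + W(-18))*(o*v(-5)) + 124026 = (-229 + (1 + (1/10)*(-18)))*(-(-1*(-5) - 2/(-5))) + 124026 = (-229 + (1 - 9/5))*(-(5 - 2*(-1/5))) + 124026 = (-229 - 4/5)*(-(5 + 2/5)) + 124026 = -(-1149)*27/(5*5) + 124026 = -1149/5*(-27/5) + 124026 = 31023/25 + 124026 = 3131673/25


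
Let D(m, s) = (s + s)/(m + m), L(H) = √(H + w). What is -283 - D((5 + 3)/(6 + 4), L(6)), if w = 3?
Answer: -1147/4 ≈ -286.75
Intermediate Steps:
L(H) = √(3 + H) (L(H) = √(H + 3) = √(3 + H))
D(m, s) = s/m (D(m, s) = (2*s)/((2*m)) = (2*s)*(1/(2*m)) = s/m)
-283 - D((5 + 3)/(6 + 4), L(6)) = -283 - √(3 + 6)/((5 + 3)/(6 + 4)) = -283 - √9/(8/10) = -283 - 3/(8*(⅒)) = -283 - 3/⅘ = -283 - 3*5/4 = -283 - 1*15/4 = -283 - 15/4 = -1147/4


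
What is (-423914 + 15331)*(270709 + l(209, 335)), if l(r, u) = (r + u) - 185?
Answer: -110753776644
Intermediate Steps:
l(r, u) = -185 + r + u
(-423914 + 15331)*(270709 + l(209, 335)) = (-423914 + 15331)*(270709 + (-185 + 209 + 335)) = -408583*(270709 + 359) = -408583*271068 = -110753776644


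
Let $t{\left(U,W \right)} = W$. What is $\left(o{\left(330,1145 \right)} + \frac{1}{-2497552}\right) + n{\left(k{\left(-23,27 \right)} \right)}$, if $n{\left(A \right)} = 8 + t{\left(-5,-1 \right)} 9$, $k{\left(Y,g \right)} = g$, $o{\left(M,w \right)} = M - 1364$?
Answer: $- \frac{2584966321}{2497552} \approx -1035.0$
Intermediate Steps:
$o{\left(M,w \right)} = -1364 + M$
$n{\left(A \right)} = -1$ ($n{\left(A \right)} = 8 - 9 = -1$)
$\left(o{\left(330,1145 \right)} + \frac{1}{-2497552}\right) + n{\left(k{\left(-23,27 \right)} \right)} = \left(\left(-1364 + 330\right) + \frac{1}{-2497552}\right) - 1 = \left(-1034 - \frac{1}{2497552}\right) - 1 = - \frac{2582468769}{2497552} - 1 = - \frac{2584966321}{2497552}$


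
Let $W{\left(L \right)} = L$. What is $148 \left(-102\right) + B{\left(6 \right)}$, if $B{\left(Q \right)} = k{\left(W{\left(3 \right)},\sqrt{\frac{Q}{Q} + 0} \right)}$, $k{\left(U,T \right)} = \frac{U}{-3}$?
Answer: $-15097$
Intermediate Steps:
$k{\left(U,T \right)} = - \frac{U}{3}$ ($k{\left(U,T \right)} = U \left(- \frac{1}{3}\right) = - \frac{U}{3}$)
$B{\left(Q \right)} = -1$ ($B{\left(Q \right)} = \left(- \frac{1}{3}\right) 3 = -1$)
$148 \left(-102\right) + B{\left(6 \right)} = 148 \left(-102\right) - 1 = -15096 - 1 = -15097$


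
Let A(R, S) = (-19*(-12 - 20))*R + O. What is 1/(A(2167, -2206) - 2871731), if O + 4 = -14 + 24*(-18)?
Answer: -1/1554645 ≈ -6.4323e-7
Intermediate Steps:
O = -450 (O = -4 + (-14 + 24*(-18)) = -4 + (-14 - 432) = -4 - 446 = -450)
A(R, S) = -450 + 608*R (A(R, S) = (-19*(-12 - 20))*R - 450 = (-19*(-32))*R - 450 = 608*R - 450 = -450 + 608*R)
1/(A(2167, -2206) - 2871731) = 1/((-450 + 608*2167) - 2871731) = 1/((-450 + 1317536) - 2871731) = 1/(1317086 - 2871731) = 1/(-1554645) = -1/1554645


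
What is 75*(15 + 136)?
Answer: 11325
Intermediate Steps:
75*(15 + 136) = 75*151 = 11325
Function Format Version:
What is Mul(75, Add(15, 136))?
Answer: 11325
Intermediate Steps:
Mul(75, Add(15, 136)) = Mul(75, 151) = 11325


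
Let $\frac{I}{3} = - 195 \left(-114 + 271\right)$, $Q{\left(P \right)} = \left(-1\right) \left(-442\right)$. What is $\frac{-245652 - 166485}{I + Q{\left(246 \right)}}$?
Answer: $\frac{412137}{91403} \approx 4.509$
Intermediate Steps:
$Q{\left(P \right)} = 442$
$I = -91845$ ($I = 3 \left(- 195 \left(-114 + 271\right)\right) = 3 \left(\left(-195\right) 157\right) = 3 \left(-30615\right) = -91845$)
$\frac{-245652 - 166485}{I + Q{\left(246 \right)}} = \frac{-245652 - 166485}{-91845 + 442} = - \frac{412137}{-91403} = \left(-412137\right) \left(- \frac{1}{91403}\right) = \frac{412137}{91403}$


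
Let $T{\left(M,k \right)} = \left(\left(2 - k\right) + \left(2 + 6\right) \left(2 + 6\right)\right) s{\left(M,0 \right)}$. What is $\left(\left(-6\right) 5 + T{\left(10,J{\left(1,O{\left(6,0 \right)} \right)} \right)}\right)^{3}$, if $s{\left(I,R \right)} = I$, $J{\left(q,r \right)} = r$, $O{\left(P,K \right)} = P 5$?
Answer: $35937000$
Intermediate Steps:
$O{\left(P,K \right)} = 5 P$
$T{\left(M,k \right)} = M \left(66 - k\right)$ ($T{\left(M,k \right)} = \left(\left(2 - k\right) + \left(2 + 6\right) \left(2 + 6\right)\right) M = \left(\left(2 - k\right) + 8 \cdot 8\right) M = \left(\left(2 - k\right) + 64\right) M = \left(66 - k\right) M = M \left(66 - k\right)$)
$\left(\left(-6\right) 5 + T{\left(10,J{\left(1,O{\left(6,0 \right)} \right)} \right)}\right)^{3} = \left(\left(-6\right) 5 + 10 \left(66 - 5 \cdot 6\right)\right)^{3} = \left(-30 + 10 \left(66 - 30\right)\right)^{3} = \left(-30 + 10 \cdot 36\right)^{3} = \left(-30 + 360\right)^{3} = 330^{3} = 35937000$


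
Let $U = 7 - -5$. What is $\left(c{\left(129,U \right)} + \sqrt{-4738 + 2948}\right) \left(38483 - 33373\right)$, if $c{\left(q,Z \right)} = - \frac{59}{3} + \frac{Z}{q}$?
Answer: $- \frac{12902750}{129} + 5110 i \sqrt{1790} \approx -1.0002 \cdot 10^{5} + 2.162 \cdot 10^{5} i$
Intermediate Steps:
$U = 12$ ($U = 7 + 5 = 12$)
$c{\left(q,Z \right)} = - \frac{59}{3} + \frac{Z}{q}$ ($c{\left(q,Z \right)} = \left(-59\right) \frac{1}{3} + \frac{Z}{q} = - \frac{59}{3} + \frac{Z}{q}$)
$\left(c{\left(129,U \right)} + \sqrt{-4738 + 2948}\right) \left(38483 - 33373\right) = \left(\left(- \frac{59}{3} + \frac{12}{129}\right) + \sqrt{-4738 + 2948}\right) \left(38483 - 33373\right) = \left(\left(- \frac{59}{3} + 12 \cdot \frac{1}{129}\right) + \sqrt{-1790}\right) 5110 = \left(\left(- \frac{59}{3} + \frac{4}{43}\right) + i \sqrt{1790}\right) 5110 = \left(- \frac{2525}{129} + i \sqrt{1790}\right) 5110 = - \frac{12902750}{129} + 5110 i \sqrt{1790}$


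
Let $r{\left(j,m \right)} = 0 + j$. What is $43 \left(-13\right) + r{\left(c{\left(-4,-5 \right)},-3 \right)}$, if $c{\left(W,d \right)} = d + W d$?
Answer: $-544$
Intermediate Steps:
$r{\left(j,m \right)} = j$
$43 \left(-13\right) + r{\left(c{\left(-4,-5 \right)},-3 \right)} = 43 \left(-13\right) - 5 \left(1 - 4\right) = -559 - -15 = -559 + 15 = -544$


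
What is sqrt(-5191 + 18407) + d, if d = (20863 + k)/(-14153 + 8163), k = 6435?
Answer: -13649/2995 + 4*sqrt(826) ≈ 110.40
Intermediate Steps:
d = -13649/2995 (d = (20863 + 6435)/(-14153 + 8163) = 27298/(-5990) = 27298*(-1/5990) = -13649/2995 ≈ -4.5573)
sqrt(-5191 + 18407) + d = sqrt(-5191 + 18407) - 13649/2995 = sqrt(13216) - 13649/2995 = 4*sqrt(826) - 13649/2995 = -13649/2995 + 4*sqrt(826)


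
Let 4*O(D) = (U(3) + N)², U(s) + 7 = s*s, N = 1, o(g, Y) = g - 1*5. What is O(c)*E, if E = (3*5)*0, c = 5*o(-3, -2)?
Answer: 0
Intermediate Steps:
o(g, Y) = -5 + g (o(g, Y) = g - 5 = -5 + g)
U(s) = -7 + s² (U(s) = -7 + s*s = -7 + s²)
c = -40 (c = 5*(-5 - 3) = 5*(-8) = -40)
O(D) = 9/4 (O(D) = ((-7 + 3²) + 1)²/4 = ((-7 + 9) + 1)²/4 = (2 + 1)²/4 = (¼)*3² = (¼)*9 = 9/4)
E = 0 (E = 15*0 = 0)
O(c)*E = (9/4)*0 = 0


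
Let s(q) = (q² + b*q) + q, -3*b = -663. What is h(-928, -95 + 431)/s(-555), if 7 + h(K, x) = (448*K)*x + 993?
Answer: -139688998/184815 ≈ -755.83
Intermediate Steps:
b = 221 (b = -⅓*(-663) = 221)
h(K, x) = 986 + 448*K*x (h(K, x) = -7 + ((448*K)*x + 993) = -7 + (448*K*x + 993) = -7 + (993 + 448*K*x) = 986 + 448*K*x)
s(q) = q² + 222*q (s(q) = (q² + 221*q) + q = q² + 222*q)
h(-928, -95 + 431)/s(-555) = (986 + 448*(-928)*(-95 + 431))/((-555*(222 - 555))) = (986 + 448*(-928)*336)/((-555*(-333))) = (986 - 139689984)/184815 = -139688998*1/184815 = -139688998/184815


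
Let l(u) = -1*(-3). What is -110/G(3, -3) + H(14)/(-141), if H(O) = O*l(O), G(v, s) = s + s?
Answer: 2543/141 ≈ 18.035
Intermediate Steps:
G(v, s) = 2*s
l(u) = 3
H(O) = 3*O (H(O) = O*3 = 3*O)
-110/G(3, -3) + H(14)/(-141) = -110/(2*(-3)) + (3*14)/(-141) = -110/(-6) + 42*(-1/141) = -110*(-⅙) - 14/47 = 55/3 - 14/47 = 2543/141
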